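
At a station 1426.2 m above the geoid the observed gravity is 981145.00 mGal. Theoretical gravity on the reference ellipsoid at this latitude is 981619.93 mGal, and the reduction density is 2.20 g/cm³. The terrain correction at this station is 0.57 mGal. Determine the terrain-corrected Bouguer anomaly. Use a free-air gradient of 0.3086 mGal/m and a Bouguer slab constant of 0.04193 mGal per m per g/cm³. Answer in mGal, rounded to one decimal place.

-165.8

Free-air correction = 0.3086 × 1426.2 = 440.13 mGal
Free-air anomaly = 981145.00 − 981619.93 + (440.13) = -34.80 mGal
Bouguer slab correction = 0.04193 × 2.20 × 1426.2 = 131.56 mGal
Simple Bouguer anomaly = -34.80 − (131.56) = -166.36 mGal
Complete Bouguer anomaly = -166.36 + 0.57 = -165.79 mGal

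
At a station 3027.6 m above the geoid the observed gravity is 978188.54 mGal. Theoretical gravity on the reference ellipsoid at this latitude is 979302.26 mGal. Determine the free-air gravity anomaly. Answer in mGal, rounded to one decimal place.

-179.4

Free-air correction = 0.3086 × 3027.6 = 934.32 mGal
Free-air anomaly = 978188.54 − 979302.26 + (934.32) = -179.40 mGal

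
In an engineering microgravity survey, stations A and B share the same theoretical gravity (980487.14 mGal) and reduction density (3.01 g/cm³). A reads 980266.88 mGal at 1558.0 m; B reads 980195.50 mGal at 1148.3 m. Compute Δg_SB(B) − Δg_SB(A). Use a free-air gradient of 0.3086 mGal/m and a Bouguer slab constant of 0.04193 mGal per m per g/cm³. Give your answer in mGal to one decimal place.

Δg_SB(A) = 980266.88 − 980487.14 + 0.3086×1558.0 − 0.04193×3.01×1558.0 = 63.90 mGal
Δg_SB(B) = 980195.50 − 980487.14 + 0.3086×1148.3 − 0.04193×3.01×1148.3 = -82.20 mGal
Difference = -82.20 − (63.90) = -146.10 mGal

-146.1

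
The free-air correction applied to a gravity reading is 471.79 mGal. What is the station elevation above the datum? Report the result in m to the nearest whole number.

1529

h = 471.79 / 0.3086 = 1528.81 m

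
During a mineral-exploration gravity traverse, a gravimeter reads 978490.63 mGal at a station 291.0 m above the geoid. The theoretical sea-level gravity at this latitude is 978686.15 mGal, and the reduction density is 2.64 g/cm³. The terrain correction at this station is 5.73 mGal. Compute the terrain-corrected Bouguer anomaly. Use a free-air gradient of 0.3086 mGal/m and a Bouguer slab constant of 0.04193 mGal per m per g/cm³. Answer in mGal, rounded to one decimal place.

-132.2

Free-air correction = 0.3086 × 291.0 = 89.80 mGal
Free-air anomaly = 978490.63 − 978686.15 + (89.80) = -105.72 mGal
Bouguer slab correction = 0.04193 × 2.64 × 291.0 = 32.21 mGal
Simple Bouguer anomaly = -105.72 − (32.21) = -137.93 mGal
Complete Bouguer anomaly = -137.93 + 5.73 = -132.20 mGal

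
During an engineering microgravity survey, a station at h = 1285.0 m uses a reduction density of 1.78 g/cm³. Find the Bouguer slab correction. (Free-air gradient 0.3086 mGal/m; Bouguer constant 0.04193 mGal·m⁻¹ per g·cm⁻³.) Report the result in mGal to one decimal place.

95.9

Bouguer slab correction = 0.04193 × 1.78 × 1285.0 = 95.9 mGal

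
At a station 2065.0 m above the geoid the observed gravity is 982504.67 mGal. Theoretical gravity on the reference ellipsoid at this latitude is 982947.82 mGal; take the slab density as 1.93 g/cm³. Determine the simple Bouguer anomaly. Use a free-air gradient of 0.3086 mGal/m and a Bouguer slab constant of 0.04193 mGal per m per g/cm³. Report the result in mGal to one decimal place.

Free-air correction = 0.3086 × 2065.0 = 637.26 mGal
Free-air anomaly = 982504.67 − 982947.82 + (637.26) = 194.11 mGal
Bouguer slab correction = 0.04193 × 1.93 × 2065.0 = 167.11 mGal
Simple Bouguer anomaly = 194.11 − (167.11) = 27.00 mGal

27.0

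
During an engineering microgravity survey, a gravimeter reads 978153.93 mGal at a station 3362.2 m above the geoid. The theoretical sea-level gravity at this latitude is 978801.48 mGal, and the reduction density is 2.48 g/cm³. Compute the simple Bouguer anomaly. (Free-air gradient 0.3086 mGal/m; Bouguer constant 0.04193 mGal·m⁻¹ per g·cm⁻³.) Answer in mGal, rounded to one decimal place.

40.4

Free-air correction = 0.3086 × 3362.2 = 1037.57 mGal
Free-air anomaly = 978153.93 − 978801.48 + (1037.57) = 390.02 mGal
Bouguer slab correction = 0.04193 × 2.48 × 3362.2 = 349.62 mGal
Simple Bouguer anomaly = 390.02 − (349.62) = 40.40 mGal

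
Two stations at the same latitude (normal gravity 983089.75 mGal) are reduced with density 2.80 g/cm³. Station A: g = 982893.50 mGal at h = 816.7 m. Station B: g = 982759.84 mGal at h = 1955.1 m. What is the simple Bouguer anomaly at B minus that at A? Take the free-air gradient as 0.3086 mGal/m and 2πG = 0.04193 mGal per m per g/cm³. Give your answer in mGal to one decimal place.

84.0

Δg_SB(A) = 982893.50 − 983089.75 + 0.3086×816.7 − 0.04193×2.80×816.7 = -40.10 mGal
Δg_SB(B) = 982759.84 − 983089.75 + 0.3086×1955.1 − 0.04193×2.80×1955.1 = 43.90 mGal
Difference = 43.90 − (-40.10) = 84.00 mGal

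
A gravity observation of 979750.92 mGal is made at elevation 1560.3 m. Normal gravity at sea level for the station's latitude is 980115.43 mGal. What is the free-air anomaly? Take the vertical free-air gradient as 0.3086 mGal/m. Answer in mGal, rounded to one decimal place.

117.0

Free-air correction = 0.3086 × 1560.3 = 481.51 mGal
Free-air anomaly = 979750.92 − 980115.43 + (481.51) = 117.00 mGal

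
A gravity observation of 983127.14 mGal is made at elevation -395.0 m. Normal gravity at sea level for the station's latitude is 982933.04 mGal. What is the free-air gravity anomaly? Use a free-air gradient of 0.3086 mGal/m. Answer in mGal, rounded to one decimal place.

72.2

Free-air correction = 0.3086 × -395.0 = -121.90 mGal
Free-air anomaly = 983127.14 − 982933.04 + (-121.90) = 72.20 mGal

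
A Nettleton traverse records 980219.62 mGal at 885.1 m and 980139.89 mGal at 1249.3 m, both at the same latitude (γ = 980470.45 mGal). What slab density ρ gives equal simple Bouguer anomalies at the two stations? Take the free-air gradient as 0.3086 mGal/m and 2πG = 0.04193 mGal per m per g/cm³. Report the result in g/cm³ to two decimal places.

2.14

Δg_obs = 980139.89 − 980219.62 = -79.73 mGal over Δh = 1249.3 − 885.1 = 364.2 m
Equal Bouguer anomalies ⇒ Δg_obs + (0.3086 − 0.04193ρ)·Δh = 0
0.3086 − 0.04193ρ = −Δg_obs/Δh = 0.21892
ρ = (0.3086 − 0.21892) / 0.04193 = 2.14 g/cm³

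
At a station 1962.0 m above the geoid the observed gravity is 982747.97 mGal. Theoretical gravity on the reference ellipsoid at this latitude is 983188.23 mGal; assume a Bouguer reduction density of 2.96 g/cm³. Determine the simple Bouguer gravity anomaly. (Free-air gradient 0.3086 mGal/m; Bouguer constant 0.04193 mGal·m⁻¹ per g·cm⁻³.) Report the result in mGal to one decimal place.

-78.3

Free-air correction = 0.3086 × 1962.0 = 605.47 mGal
Free-air anomaly = 982747.97 − 983188.23 + (605.47) = 165.21 mGal
Bouguer slab correction = 0.04193 × 2.96 × 1962.0 = 243.51 mGal
Simple Bouguer anomaly = 165.21 − (243.51) = -78.30 mGal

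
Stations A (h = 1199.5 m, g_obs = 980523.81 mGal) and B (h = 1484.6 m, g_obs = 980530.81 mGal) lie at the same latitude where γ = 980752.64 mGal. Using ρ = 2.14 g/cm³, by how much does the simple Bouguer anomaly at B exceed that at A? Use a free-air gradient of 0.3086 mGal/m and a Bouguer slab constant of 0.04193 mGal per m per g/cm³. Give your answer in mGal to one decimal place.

69.4

Δg_SB(A) = 980523.81 − 980752.64 + 0.3086×1199.5 − 0.04193×2.14×1199.5 = 33.70 mGal
Δg_SB(B) = 980530.81 − 980752.64 + 0.3086×1484.6 − 0.04193×2.14×1484.6 = 103.10 mGal
Difference = 103.10 − (33.70) = 69.40 mGal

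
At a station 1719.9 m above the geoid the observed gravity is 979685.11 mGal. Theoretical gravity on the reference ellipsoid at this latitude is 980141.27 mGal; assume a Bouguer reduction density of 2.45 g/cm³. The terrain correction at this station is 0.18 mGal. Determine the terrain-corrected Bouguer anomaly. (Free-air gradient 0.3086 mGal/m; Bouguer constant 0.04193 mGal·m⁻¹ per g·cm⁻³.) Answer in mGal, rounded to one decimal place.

-101.9

Free-air correction = 0.3086 × 1719.9 = 530.76 mGal
Free-air anomaly = 979685.11 − 980141.27 + (530.76) = 74.60 mGal
Bouguer slab correction = 0.04193 × 2.45 × 1719.9 = 176.68 mGal
Simple Bouguer anomaly = 74.60 − (176.68) = -102.08 mGal
Complete Bouguer anomaly = -102.08 + 0.18 = -101.90 mGal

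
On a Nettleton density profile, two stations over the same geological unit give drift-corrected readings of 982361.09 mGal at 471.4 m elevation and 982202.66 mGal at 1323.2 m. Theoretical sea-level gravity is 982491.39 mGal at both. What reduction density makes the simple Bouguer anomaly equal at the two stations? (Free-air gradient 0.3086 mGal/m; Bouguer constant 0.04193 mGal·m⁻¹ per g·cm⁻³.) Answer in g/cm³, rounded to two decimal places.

2.92

Δg_obs = 982202.66 − 982361.09 = -158.43 mGal over Δh = 1323.2 − 471.4 = 851.8 m
Equal Bouguer anomalies ⇒ Δg_obs + (0.3086 − 0.04193ρ)·Δh = 0
0.3086 − 0.04193ρ = −Δg_obs/Δh = 0.18599
ρ = (0.3086 − 0.18599) / 0.04193 = 2.92 g/cm³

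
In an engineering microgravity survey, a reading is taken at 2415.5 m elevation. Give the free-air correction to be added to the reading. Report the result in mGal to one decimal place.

745.4

Free-air correction = 0.3086 × 2415.5 = 745.4 mGal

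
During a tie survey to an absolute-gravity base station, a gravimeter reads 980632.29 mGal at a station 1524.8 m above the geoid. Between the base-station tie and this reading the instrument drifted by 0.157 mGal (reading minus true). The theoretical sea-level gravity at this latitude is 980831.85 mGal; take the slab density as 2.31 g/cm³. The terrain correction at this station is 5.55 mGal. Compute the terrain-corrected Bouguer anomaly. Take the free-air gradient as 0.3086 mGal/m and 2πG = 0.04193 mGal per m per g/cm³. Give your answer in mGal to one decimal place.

Drift-corrected reading = 980632.29 − (0.157) = 980632.133 mGal
Free-air correction = 0.3086 × 1524.8 = 470.55 mGal
Free-air anomaly = 980632.133 − 980831.85 + (470.55) = 270.833 mGal
Bouguer slab correction = 0.04193 × 2.31 × 1524.8 = 147.69 mGal
Simple Bouguer anomaly = 270.833 − (147.69) = 123.143 mGal
Complete Bouguer anomaly = 123.143 + 5.55 = 128.693 mGal

128.7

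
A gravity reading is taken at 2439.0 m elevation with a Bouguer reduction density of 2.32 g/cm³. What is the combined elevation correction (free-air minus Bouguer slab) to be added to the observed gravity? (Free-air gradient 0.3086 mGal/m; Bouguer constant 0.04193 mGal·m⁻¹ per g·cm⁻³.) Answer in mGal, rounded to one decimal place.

Combined gradient = 0.3086 − 0.04193 × 2.32 = 0.2113224 mGal/m
Combined elevation correction = 0.2113224 × 2439.0 = 515.4 mGal

515.4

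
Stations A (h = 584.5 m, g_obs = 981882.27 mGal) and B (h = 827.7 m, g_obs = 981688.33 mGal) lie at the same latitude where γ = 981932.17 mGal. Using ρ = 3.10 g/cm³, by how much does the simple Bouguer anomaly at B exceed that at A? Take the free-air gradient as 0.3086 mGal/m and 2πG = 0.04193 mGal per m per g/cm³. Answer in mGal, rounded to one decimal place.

Δg_SB(A) = 981882.27 − 981932.17 + 0.3086×584.5 − 0.04193×3.10×584.5 = 54.50 mGal
Δg_SB(B) = 981688.33 − 981932.17 + 0.3086×827.7 − 0.04193×3.10×827.7 = -96.00 mGal
Difference = -96.00 − (54.50) = -150.50 mGal

-150.5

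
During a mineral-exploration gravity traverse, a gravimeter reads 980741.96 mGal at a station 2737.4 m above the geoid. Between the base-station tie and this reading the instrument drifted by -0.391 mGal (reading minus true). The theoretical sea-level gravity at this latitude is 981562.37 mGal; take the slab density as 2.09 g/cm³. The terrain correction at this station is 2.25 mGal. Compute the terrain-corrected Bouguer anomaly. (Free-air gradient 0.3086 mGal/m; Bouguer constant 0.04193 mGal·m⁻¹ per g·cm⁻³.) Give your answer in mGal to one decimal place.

Drift-corrected reading = 980741.96 − (-0.391) = 980742.351 mGal
Free-air correction = 0.3086 × 2737.4 = 844.76 mGal
Free-air anomaly = 980742.351 − 981562.37 + (844.76) = 24.741 mGal
Bouguer slab correction = 0.04193 × 2.09 × 2737.4 = 239.89 mGal
Simple Bouguer anomaly = 24.741 − (239.89) = -215.149 mGal
Complete Bouguer anomaly = -215.149 + 2.25 = -212.899 mGal

-212.9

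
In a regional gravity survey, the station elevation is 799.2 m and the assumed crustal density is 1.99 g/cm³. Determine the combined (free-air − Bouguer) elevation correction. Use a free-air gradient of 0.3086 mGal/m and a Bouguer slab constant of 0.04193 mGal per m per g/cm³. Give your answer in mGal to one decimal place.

179.9

Combined gradient = 0.3086 − 0.04193 × 1.99 = 0.2251593 mGal/m
Combined elevation correction = 0.2251593 × 799.2 = 179.9 mGal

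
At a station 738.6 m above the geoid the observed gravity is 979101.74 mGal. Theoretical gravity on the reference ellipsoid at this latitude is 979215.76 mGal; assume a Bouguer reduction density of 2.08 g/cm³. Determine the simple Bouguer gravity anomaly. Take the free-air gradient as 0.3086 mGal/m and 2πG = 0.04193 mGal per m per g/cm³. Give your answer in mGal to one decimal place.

Free-air correction = 0.3086 × 738.6 = 227.93 mGal
Free-air anomaly = 979101.74 − 979215.76 + (227.93) = 113.91 mGal
Bouguer slab correction = 0.04193 × 2.08 × 738.6 = 64.42 mGal
Simple Bouguer anomaly = 113.91 − (64.42) = 49.49 mGal

49.5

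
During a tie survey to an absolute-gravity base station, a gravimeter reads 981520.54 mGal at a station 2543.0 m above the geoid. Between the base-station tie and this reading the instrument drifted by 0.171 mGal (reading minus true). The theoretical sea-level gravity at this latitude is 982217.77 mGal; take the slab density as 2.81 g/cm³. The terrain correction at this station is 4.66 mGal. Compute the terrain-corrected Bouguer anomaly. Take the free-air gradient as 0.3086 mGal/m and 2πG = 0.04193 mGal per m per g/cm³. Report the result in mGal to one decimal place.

Drift-corrected reading = 981520.54 − (0.171) = 981520.369 mGal
Free-air correction = 0.3086 × 2543.0 = 784.77 mGal
Free-air anomaly = 981520.369 − 982217.77 + (784.77) = 87.369 mGal
Bouguer slab correction = 0.04193 × 2.81 × 2543.0 = 299.62 mGal
Simple Bouguer anomaly = 87.369 − (299.62) = -212.251 mGal
Complete Bouguer anomaly = -212.251 + 4.66 = -207.591 mGal

-207.6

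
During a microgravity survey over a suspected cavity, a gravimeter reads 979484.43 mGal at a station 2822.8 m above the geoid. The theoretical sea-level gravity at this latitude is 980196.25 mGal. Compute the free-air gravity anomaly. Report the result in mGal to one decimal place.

159.3

Free-air correction = 0.3086 × 2822.8 = 871.12 mGal
Free-air anomaly = 979484.43 − 980196.25 + (871.12) = 159.30 mGal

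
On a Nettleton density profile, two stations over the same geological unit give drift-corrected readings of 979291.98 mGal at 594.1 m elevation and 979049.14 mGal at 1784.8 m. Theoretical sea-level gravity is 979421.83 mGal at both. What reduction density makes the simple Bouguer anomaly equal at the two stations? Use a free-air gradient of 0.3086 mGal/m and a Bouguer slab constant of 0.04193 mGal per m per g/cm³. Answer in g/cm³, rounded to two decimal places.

Δg_obs = 979049.14 − 979291.98 = -242.84 mGal over Δh = 1784.8 − 594.1 = 1190.7 m
Equal Bouguer anomalies ⇒ Δg_obs + (0.3086 − 0.04193ρ)·Δh = 0
0.3086 − 0.04193ρ = −Δg_obs/Δh = 0.20395
ρ = (0.3086 − 0.20395) / 0.04193 = 2.50 g/cm³

2.50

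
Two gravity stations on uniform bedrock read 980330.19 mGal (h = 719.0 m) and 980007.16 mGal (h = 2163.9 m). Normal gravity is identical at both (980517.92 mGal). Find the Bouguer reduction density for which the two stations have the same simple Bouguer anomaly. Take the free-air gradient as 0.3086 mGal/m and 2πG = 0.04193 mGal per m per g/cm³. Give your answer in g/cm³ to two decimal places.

2.03

Δg_obs = 980007.16 − 980330.19 = -323.03 mGal over Δh = 2163.9 − 719.0 = 1444.9 m
Equal Bouguer anomalies ⇒ Δg_obs + (0.3086 − 0.04193ρ)·Δh = 0
0.3086 − 0.04193ρ = −Δg_obs/Δh = 0.22357
ρ = (0.3086 − 0.22357) / 0.04193 = 2.03 g/cm³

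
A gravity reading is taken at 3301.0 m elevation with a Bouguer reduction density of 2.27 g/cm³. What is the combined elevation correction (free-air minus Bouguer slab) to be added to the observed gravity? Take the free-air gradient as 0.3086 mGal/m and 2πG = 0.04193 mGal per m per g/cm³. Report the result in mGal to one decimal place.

704.5

Combined gradient = 0.3086 − 0.04193 × 2.27 = 0.2134189 mGal/m
Combined elevation correction = 0.2134189 × 3301.0 = 704.5 mGal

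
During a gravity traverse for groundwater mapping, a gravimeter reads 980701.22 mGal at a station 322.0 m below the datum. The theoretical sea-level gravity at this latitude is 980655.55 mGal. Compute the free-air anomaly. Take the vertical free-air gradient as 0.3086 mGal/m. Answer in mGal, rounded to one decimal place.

-53.7

Free-air correction = 0.3086 × -322.0 = -99.37 mGal
Free-air anomaly = 980701.22 − 980655.55 + (-99.37) = -53.70 mGal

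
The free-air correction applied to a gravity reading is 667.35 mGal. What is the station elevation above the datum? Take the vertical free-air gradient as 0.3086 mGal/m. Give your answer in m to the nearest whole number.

h = 667.35 / 0.3086 = 2162.51 m

2163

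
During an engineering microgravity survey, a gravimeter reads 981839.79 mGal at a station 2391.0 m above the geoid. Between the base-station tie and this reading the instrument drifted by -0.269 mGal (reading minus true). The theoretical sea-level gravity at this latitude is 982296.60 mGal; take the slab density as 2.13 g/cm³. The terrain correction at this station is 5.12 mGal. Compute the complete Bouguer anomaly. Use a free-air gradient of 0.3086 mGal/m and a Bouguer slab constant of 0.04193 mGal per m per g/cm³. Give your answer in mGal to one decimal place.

72.9

Drift-corrected reading = 981839.79 − (-0.269) = 981840.059 mGal
Free-air correction = 0.3086 × 2391.0 = 737.86 mGal
Free-air anomaly = 981840.059 − 982296.60 + (737.86) = 281.319 mGal
Bouguer slab correction = 0.04193 × 2.13 × 2391.0 = 213.54 mGal
Simple Bouguer anomaly = 281.319 − (213.54) = 67.779 mGal
Complete Bouguer anomaly = 67.779 + 5.12 = 72.899 mGal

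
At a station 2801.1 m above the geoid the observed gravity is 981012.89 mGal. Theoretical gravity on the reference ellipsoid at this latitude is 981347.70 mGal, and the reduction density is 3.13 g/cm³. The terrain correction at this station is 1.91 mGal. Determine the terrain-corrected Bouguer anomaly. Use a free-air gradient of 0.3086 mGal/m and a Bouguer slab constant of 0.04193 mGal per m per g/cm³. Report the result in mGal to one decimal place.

163.9

Free-air correction = 0.3086 × 2801.1 = 864.42 mGal
Free-air anomaly = 981012.89 − 981347.70 + (864.42) = 529.61 mGal
Bouguer slab correction = 0.04193 × 3.13 × 2801.1 = 367.62 mGal
Simple Bouguer anomaly = 529.61 − (367.62) = 161.99 mGal
Complete Bouguer anomaly = 161.99 + 1.91 = 163.90 mGal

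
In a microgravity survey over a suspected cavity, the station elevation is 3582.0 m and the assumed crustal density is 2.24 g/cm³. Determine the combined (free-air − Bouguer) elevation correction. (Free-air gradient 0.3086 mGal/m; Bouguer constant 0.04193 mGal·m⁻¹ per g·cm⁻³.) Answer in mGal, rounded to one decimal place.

769.0

Combined gradient = 0.3086 − 0.04193 × 2.24 = 0.2146768 mGal/m
Combined elevation correction = 0.2146768 × 3582.0 = 769.0 mGal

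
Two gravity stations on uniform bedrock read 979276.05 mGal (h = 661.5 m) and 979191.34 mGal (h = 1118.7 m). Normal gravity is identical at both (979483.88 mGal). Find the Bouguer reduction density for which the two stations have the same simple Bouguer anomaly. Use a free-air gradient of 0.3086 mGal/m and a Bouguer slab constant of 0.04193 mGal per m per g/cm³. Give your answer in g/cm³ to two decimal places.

Δg_obs = 979191.34 − 979276.05 = -84.71 mGal over Δh = 1118.7 − 661.5 = 457.2 m
Equal Bouguer anomalies ⇒ Δg_obs + (0.3086 − 0.04193ρ)·Δh = 0
0.3086 − 0.04193ρ = −Δg_obs/Δh = 0.18528
ρ = (0.3086 − 0.18528) / 0.04193 = 2.94 g/cm³

2.94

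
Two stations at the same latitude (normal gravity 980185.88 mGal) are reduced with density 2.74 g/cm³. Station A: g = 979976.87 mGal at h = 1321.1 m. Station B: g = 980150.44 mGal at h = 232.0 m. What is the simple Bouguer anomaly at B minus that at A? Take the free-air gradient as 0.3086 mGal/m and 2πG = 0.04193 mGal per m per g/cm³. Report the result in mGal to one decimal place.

-37.4

Δg_SB(A) = 979976.87 − 980185.88 + 0.3086×1321.1 − 0.04193×2.74×1321.1 = 46.90 mGal
Δg_SB(B) = 980150.44 − 980185.88 + 0.3086×232.0 − 0.04193×2.74×232.0 = 9.50 mGal
Difference = 9.50 − (46.90) = -37.40 mGal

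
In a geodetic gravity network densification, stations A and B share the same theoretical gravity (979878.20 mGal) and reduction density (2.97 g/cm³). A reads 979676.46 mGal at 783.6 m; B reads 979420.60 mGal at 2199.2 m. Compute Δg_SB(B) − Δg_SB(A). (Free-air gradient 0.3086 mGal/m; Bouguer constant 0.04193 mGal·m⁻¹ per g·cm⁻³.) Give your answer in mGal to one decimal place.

Δg_SB(A) = 979676.46 − 979878.20 + 0.3086×783.6 − 0.04193×2.97×783.6 = -57.50 mGal
Δg_SB(B) = 979420.60 − 979878.20 + 0.3086×2199.2 − 0.04193×2.97×2199.2 = -52.80 mGal
Difference = -52.80 − (-57.50) = 4.70 mGal

4.7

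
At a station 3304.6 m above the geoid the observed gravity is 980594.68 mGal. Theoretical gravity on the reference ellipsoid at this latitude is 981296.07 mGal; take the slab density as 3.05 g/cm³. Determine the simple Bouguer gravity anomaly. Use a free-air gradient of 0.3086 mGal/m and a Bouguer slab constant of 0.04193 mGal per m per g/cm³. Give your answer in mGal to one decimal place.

Free-air correction = 0.3086 × 3304.6 = 1019.80 mGal
Free-air anomaly = 980594.68 − 981296.07 + (1019.80) = 318.41 mGal
Bouguer slab correction = 0.04193 × 3.05 × 3304.6 = 422.61 mGal
Simple Bouguer anomaly = 318.41 − (422.61) = -104.20 mGal

-104.2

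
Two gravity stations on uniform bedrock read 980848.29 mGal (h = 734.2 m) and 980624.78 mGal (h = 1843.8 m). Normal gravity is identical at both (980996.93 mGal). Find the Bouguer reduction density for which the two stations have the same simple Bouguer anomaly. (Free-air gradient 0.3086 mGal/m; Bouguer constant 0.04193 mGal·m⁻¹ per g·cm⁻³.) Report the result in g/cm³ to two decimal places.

2.56

Δg_obs = 980624.78 − 980848.29 = -223.51 mGal over Δh = 1843.8 − 734.2 = 1109.6 m
Equal Bouguer anomalies ⇒ Δg_obs + (0.3086 − 0.04193ρ)·Δh = 0
0.3086 − 0.04193ρ = −Δg_obs/Δh = 0.20143
ρ = (0.3086 − 0.20143) / 0.04193 = 2.56 g/cm³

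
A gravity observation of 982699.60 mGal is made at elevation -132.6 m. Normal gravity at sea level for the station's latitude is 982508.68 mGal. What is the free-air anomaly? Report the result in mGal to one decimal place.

150.0

Free-air correction = 0.3086 × -132.6 = -40.92 mGal
Free-air anomaly = 982699.60 − 982508.68 + (-40.92) = 150.00 mGal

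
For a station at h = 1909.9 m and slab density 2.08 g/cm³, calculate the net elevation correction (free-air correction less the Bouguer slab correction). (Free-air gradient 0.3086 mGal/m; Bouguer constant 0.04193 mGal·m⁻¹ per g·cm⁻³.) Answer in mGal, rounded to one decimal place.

Combined gradient = 0.3086 − 0.04193 × 2.08 = 0.2213856 mGal/m
Combined elevation correction = 0.2213856 × 1909.9 = 422.8 mGal

422.8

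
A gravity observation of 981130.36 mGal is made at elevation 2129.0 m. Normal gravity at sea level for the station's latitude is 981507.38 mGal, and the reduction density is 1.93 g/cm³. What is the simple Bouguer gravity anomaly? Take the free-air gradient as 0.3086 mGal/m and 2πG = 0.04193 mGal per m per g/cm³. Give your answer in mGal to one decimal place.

Free-air correction = 0.3086 × 2129.0 = 657.01 mGal
Free-air anomaly = 981130.36 − 981507.38 + (657.01) = 279.99 mGal
Bouguer slab correction = 0.04193 × 1.93 × 2129.0 = 172.29 mGal
Simple Bouguer anomaly = 279.99 − (172.29) = 107.70 mGal

107.7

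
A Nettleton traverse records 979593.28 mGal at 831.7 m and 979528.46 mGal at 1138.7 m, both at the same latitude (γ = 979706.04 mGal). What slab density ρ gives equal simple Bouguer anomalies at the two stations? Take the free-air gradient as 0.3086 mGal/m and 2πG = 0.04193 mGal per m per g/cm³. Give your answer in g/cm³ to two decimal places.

2.32

Δg_obs = 979528.46 − 979593.28 = -64.82 mGal over Δh = 1138.7 − 831.7 = 307.0 m
Equal Bouguer anomalies ⇒ Δg_obs + (0.3086 − 0.04193ρ)·Δh = 0
0.3086 − 0.04193ρ = −Δg_obs/Δh = 0.21114
ρ = (0.3086 − 0.21114) / 0.04193 = 2.32 g/cm³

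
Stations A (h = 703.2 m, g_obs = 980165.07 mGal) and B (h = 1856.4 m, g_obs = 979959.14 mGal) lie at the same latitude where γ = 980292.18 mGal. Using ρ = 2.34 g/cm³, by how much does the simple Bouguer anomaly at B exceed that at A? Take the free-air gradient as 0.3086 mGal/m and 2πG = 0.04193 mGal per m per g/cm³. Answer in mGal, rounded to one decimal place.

Δg_SB(A) = 980165.07 − 980292.18 + 0.3086×703.2 − 0.04193×2.34×703.2 = 20.90 mGal
Δg_SB(B) = 979959.14 − 980292.18 + 0.3086×1856.4 − 0.04193×2.34×1856.4 = 57.70 mGal
Difference = 57.70 − (20.90) = 36.80 mGal

36.8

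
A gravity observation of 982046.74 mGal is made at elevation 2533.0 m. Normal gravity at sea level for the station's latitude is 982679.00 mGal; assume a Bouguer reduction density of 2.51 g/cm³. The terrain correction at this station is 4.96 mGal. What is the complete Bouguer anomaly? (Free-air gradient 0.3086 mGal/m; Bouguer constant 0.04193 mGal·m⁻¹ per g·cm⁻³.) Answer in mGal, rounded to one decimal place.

-112.2

Free-air correction = 0.3086 × 2533.0 = 781.68 mGal
Free-air anomaly = 982046.74 − 982679.00 + (781.68) = 149.42 mGal
Bouguer slab correction = 0.04193 × 2.51 × 2533.0 = 266.58 mGal
Simple Bouguer anomaly = 149.42 − (266.58) = -117.16 mGal
Complete Bouguer anomaly = -117.16 + 4.96 = -112.20 mGal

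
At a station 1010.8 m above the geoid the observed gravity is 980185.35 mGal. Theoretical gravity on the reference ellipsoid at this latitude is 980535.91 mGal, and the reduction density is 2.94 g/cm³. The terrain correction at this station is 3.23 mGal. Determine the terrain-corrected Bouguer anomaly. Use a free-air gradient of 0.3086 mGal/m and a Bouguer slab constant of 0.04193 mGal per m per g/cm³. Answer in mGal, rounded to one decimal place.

-160.0

Free-air correction = 0.3086 × 1010.8 = 311.93 mGal
Free-air anomaly = 980185.35 − 980535.91 + (311.93) = -38.63 mGal
Bouguer slab correction = 0.04193 × 2.94 × 1010.8 = 124.61 mGal
Simple Bouguer anomaly = -38.63 − (124.61) = -163.24 mGal
Complete Bouguer anomaly = -163.24 + 3.23 = -160.01 mGal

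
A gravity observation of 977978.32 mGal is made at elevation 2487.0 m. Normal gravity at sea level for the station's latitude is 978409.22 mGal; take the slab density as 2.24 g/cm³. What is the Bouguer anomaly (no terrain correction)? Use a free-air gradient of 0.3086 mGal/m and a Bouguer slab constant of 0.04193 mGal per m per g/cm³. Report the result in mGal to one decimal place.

103.0

Free-air correction = 0.3086 × 2487.0 = 767.49 mGal
Free-air anomaly = 977978.32 − 978409.22 + (767.49) = 336.59 mGal
Bouguer slab correction = 0.04193 × 2.24 × 2487.0 = 233.59 mGal
Simple Bouguer anomaly = 336.59 − (233.59) = 103.00 mGal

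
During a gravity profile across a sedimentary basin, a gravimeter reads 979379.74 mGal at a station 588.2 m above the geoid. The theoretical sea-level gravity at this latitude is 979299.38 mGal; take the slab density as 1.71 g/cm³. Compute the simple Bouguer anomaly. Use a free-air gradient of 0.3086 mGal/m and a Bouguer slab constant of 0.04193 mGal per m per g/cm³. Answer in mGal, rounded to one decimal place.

219.7

Free-air correction = 0.3086 × 588.2 = 181.52 mGal
Free-air anomaly = 979379.74 − 979299.38 + (181.52) = 261.88 mGal
Bouguer slab correction = 0.04193 × 1.71 × 588.2 = 42.17 mGal
Simple Bouguer anomaly = 261.88 − (42.17) = 219.71 mGal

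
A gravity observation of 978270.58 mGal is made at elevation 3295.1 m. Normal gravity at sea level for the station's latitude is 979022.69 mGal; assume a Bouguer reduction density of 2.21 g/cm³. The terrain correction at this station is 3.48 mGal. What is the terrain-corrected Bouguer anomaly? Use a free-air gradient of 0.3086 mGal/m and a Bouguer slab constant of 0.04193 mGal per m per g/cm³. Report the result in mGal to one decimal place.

-37.1

Free-air correction = 0.3086 × 3295.1 = 1016.87 mGal
Free-air anomaly = 978270.58 − 979022.69 + (1016.87) = 264.76 mGal
Bouguer slab correction = 0.04193 × 2.21 × 3295.1 = 305.34 mGal
Simple Bouguer anomaly = 264.76 − (305.34) = -40.58 mGal
Complete Bouguer anomaly = -40.58 + 3.48 = -37.10 mGal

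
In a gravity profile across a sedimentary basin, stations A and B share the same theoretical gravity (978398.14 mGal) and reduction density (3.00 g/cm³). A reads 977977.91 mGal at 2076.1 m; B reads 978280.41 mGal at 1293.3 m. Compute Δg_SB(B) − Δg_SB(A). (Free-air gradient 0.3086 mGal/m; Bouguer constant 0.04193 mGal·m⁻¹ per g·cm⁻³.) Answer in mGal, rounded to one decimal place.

159.4

Δg_SB(A) = 977977.91 − 978398.14 + 0.3086×2076.1 − 0.04193×3.00×2076.1 = -40.70 mGal
Δg_SB(B) = 978280.41 − 978398.14 + 0.3086×1293.3 − 0.04193×3.00×1293.3 = 118.70 mGal
Difference = 118.70 − (-40.70) = 159.40 mGal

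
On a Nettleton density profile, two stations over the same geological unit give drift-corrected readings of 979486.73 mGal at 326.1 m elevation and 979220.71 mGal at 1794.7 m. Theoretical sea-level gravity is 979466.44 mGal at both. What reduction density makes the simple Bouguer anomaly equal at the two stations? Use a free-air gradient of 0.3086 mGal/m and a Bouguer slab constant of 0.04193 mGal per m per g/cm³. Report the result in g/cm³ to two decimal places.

Δg_obs = 979220.71 − 979486.73 = -266.02 mGal over Δh = 1794.7 − 326.1 = 1468.6 m
Equal Bouguer anomalies ⇒ Δg_obs + (0.3086 − 0.04193ρ)·Δh = 0
0.3086 − 0.04193ρ = −Δg_obs/Δh = 0.18114
ρ = (0.3086 − 0.18114) / 0.04193 = 3.04 g/cm³

3.04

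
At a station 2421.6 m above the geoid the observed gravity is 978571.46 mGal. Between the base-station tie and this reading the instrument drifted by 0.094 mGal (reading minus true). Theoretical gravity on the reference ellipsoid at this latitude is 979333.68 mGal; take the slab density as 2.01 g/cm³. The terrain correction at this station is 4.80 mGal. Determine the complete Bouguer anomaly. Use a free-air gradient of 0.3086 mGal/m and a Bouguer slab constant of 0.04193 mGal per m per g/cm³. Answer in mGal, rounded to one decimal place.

Drift-corrected reading = 978571.46 − (0.094) = 978571.366 mGal
Free-air correction = 0.3086 × 2421.6 = 747.31 mGal
Free-air anomaly = 978571.366 − 979333.68 + (747.31) = -15.004 mGal
Bouguer slab correction = 0.04193 × 2.01 × 2421.6 = 204.09 mGal
Simple Bouguer anomaly = -15.004 − (204.09) = -219.094 mGal
Complete Bouguer anomaly = -219.094 + 4.80 = -214.294 mGal

-214.3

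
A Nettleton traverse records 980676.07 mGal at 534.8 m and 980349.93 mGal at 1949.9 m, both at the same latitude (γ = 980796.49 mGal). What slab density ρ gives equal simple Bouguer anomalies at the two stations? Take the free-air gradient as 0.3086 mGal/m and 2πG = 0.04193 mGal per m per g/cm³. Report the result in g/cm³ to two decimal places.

Δg_obs = 980349.93 − 980676.07 = -326.14 mGal over Δh = 1949.9 − 534.8 = 1415.1 m
Equal Bouguer anomalies ⇒ Δg_obs + (0.3086 − 0.04193ρ)·Δh = 0
0.3086 − 0.04193ρ = −Δg_obs/Δh = 0.23047
ρ = (0.3086 − 0.23047) / 0.04193 = 1.86 g/cm³

1.86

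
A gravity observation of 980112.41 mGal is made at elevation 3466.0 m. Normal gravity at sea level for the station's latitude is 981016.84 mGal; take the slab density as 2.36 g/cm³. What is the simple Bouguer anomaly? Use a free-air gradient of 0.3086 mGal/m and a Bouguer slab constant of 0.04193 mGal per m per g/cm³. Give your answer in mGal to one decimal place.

Free-air correction = 0.3086 × 3466.0 = 1069.61 mGal
Free-air anomaly = 980112.41 − 981016.84 + (1069.61) = 165.18 mGal
Bouguer slab correction = 0.04193 × 2.36 × 3466.0 = 342.98 mGal
Simple Bouguer anomaly = 165.18 − (342.98) = -177.80 mGal

-177.8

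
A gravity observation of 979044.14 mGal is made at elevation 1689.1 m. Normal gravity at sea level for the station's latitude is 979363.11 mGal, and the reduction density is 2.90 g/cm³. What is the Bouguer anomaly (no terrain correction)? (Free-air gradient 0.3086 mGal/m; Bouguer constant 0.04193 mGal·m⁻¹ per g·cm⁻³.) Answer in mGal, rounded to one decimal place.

-3.1

Free-air correction = 0.3086 × 1689.1 = 521.26 mGal
Free-air anomaly = 979044.14 − 979363.11 + (521.26) = 202.29 mGal
Bouguer slab correction = 0.04193 × 2.90 × 1689.1 = 205.39 mGal
Simple Bouguer anomaly = 202.29 − (205.39) = -3.10 mGal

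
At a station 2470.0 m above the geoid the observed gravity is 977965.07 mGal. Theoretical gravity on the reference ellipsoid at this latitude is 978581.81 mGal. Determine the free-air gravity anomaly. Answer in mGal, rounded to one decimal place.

Free-air correction = 0.3086 × 2470.0 = 762.24 mGal
Free-air anomaly = 977965.07 − 978581.81 + (762.24) = 145.50 mGal

145.5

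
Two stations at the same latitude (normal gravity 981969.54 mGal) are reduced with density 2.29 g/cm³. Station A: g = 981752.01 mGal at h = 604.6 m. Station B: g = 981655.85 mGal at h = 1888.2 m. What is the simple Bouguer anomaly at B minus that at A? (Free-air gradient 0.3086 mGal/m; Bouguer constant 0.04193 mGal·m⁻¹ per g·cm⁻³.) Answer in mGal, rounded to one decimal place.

Δg_SB(A) = 981752.01 − 981969.54 + 0.3086×604.6 − 0.04193×2.29×604.6 = -89.00 mGal
Δg_SB(B) = 981655.85 − 981969.54 + 0.3086×1888.2 − 0.04193×2.29×1888.2 = 87.70 mGal
Difference = 87.70 − (-89.00) = 176.70 mGal

176.7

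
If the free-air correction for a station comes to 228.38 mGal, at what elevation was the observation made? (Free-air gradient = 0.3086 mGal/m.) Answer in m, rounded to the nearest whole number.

740

h = 228.38 / 0.3086 = 740.05 m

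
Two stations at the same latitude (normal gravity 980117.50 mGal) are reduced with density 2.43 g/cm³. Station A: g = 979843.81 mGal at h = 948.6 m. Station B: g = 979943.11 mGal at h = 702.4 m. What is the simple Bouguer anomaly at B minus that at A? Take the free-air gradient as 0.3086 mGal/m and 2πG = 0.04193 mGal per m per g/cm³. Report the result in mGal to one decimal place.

48.4

Δg_SB(A) = 979843.81 − 980117.50 + 0.3086×948.6 − 0.04193×2.43×948.6 = -77.60 mGal
Δg_SB(B) = 979943.11 − 980117.50 + 0.3086×702.4 − 0.04193×2.43×702.4 = -29.20 mGal
Difference = -29.20 − (-77.60) = 48.40 mGal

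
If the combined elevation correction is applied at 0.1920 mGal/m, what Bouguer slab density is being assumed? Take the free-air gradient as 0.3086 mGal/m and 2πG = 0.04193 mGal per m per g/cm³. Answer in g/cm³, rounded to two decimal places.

2.78

0.1920 = 0.3086 − 0.04193 × ρ
ρ = (0.3086 − 0.1920) / 0.04193 = 2.78 g/cm³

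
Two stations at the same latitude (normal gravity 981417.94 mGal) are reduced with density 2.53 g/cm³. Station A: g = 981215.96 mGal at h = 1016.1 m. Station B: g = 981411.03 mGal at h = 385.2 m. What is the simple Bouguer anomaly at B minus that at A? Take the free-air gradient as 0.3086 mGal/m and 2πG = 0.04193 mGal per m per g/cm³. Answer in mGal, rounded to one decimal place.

Δg_SB(A) = 981215.96 − 981417.94 + 0.3086×1016.1 − 0.04193×2.53×1016.1 = 3.80 mGal
Δg_SB(B) = 981411.03 − 981417.94 + 0.3086×385.2 − 0.04193×2.53×385.2 = 71.10 mGal
Difference = 71.10 − (3.80) = 67.30 mGal

67.3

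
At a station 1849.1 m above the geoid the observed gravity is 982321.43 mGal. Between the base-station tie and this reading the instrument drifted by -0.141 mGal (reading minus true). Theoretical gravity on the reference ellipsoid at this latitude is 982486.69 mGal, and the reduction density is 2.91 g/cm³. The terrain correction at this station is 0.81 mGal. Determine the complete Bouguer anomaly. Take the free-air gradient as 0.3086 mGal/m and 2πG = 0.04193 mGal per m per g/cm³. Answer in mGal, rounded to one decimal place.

Drift-corrected reading = 982321.43 − (-0.141) = 982321.571 mGal
Free-air correction = 0.3086 × 1849.1 = 570.63 mGal
Free-air anomaly = 982321.571 − 982486.69 + (570.63) = 405.511 mGal
Bouguer slab correction = 0.04193 × 2.91 × 1849.1 = 225.62 mGal
Simple Bouguer anomaly = 405.511 − (225.62) = 179.891 mGal
Complete Bouguer anomaly = 179.891 + 0.81 = 180.701 mGal

180.7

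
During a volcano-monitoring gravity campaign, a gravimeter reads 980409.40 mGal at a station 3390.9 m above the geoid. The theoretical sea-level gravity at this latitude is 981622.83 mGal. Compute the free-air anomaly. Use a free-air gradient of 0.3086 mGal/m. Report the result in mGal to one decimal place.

Free-air correction = 0.3086 × 3390.9 = 1046.43 mGal
Free-air anomaly = 980409.40 − 981622.83 + (1046.43) = -167.00 mGal

-167.0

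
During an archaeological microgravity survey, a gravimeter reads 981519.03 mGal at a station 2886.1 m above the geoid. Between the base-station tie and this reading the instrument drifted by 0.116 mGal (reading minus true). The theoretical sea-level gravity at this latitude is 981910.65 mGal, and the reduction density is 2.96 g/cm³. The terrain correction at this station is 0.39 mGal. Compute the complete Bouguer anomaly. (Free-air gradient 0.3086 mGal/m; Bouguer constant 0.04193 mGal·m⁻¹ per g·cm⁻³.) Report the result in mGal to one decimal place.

Drift-corrected reading = 981519.03 − (0.116) = 981518.914 mGal
Free-air correction = 0.3086 × 2886.1 = 890.65 mGal
Free-air anomaly = 981518.914 − 981910.65 + (890.65) = 498.914 mGal
Bouguer slab correction = 0.04193 × 2.96 × 2886.1 = 358.20 mGal
Simple Bouguer anomaly = 498.914 − (358.20) = 140.714 mGal
Complete Bouguer anomaly = 140.714 + 0.39 = 141.104 mGal

141.1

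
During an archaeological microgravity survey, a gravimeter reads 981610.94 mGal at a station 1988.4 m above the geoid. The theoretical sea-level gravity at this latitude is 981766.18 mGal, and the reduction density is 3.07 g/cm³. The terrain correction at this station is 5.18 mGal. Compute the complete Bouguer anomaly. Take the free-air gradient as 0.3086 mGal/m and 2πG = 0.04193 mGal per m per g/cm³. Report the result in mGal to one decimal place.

Free-air correction = 0.3086 × 1988.4 = 613.62 mGal
Free-air anomaly = 981610.94 − 981766.18 + (613.62) = 458.38 mGal
Bouguer slab correction = 0.04193 × 3.07 × 1988.4 = 255.96 mGal
Simple Bouguer anomaly = 458.38 − (255.96) = 202.42 mGal
Complete Bouguer anomaly = 202.42 + 5.18 = 207.60 mGal

207.6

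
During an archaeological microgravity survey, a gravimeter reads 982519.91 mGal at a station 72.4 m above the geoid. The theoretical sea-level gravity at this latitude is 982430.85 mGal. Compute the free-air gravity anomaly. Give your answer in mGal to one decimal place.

111.4

Free-air correction = 0.3086 × 72.4 = 22.34 mGal
Free-air anomaly = 982519.91 − 982430.85 + (22.34) = 111.40 mGal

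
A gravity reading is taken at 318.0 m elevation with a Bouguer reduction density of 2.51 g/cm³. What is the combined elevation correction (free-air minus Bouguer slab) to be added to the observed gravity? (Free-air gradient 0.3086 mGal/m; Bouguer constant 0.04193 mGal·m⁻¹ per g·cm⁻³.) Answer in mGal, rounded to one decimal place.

64.7

Combined gradient = 0.3086 − 0.04193 × 2.51 = 0.2033557 mGal/m
Combined elevation correction = 0.2033557 × 318.0 = 64.7 mGal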